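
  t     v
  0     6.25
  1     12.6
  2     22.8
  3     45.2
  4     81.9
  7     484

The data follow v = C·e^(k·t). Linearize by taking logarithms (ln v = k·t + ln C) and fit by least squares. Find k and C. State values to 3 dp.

Taking logs, ln v = k·t + ln C, so regress ln v on t.
AᵀA = [[79.0000, 17.0000]; [17.0000, 6]], rhs = [81.1171, 21.8917]ᵀ  (here Σt = 17.0000, Σ(t)² = 79.0000, Σln v = 21.8917, Σt·ln v = 81.1171).
Solving (det = 185.0000): k = 0.61915, ln C = 1.89435, so C = exp(1.89435) = 6.64824.

k = 0.619, C = 6.648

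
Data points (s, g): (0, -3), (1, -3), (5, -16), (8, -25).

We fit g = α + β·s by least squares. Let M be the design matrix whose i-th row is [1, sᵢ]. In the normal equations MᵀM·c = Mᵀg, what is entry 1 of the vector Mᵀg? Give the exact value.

-47

Entry 1 ↔ basis 1, so (Mᵀg)_{1} = Σᵢ gᵢ = (1)·(-3) + (1)·(-3) + (1)·(-16) + (1)·(-25) = -47.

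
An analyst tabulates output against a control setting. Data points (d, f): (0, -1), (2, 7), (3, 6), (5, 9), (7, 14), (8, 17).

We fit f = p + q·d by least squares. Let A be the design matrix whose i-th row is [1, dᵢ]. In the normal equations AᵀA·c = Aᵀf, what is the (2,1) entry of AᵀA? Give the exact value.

25

Row 2 ↔ basis d, column 1 ↔ basis 1, so (AᵀA)_{2,1} = Σᵢ d = (0)·(1) + (2)·(1) + (3)·(1) + (5)·(1) + (7)·(1) + (8)·(1) = 25.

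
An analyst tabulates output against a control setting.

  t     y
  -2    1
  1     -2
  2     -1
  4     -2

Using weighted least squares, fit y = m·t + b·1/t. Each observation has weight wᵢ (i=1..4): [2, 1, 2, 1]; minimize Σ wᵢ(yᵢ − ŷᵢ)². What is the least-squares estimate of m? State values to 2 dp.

m = -0.32

Compute the Gram sums: Σwᵢ·t·t = 33, Σwᵢ·t·1/t = 6, Σwᵢ·1/t·1/t = 33/16.
Moment sums: Σwᵢ·t·y = -18, Σwᵢ·1/t·y = -9/2.
Determinant 33·(33/16) − 6² = 513/16.
m = ((-18)·(33/16) − 6·(-9/2))/(513/16) = -6/19; b = (33·(-9/2) − 6·(-18))/(513/16) = -24/19.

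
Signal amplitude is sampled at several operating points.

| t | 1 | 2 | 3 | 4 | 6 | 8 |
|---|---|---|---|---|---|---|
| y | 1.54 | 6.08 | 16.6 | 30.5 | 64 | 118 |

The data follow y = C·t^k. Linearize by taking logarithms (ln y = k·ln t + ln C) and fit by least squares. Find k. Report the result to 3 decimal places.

k = 2.101

With ln yᵢ as the transformed response and ln tᵢ as the regressor:
Over the data: Σln t = 7.0493, Σ(ln t)² = 11.1437, Σln y = 17.3935, Σln t·ln y = 26.4476.
Normal system: [[11.1437, 7.0493]; [7.0493, 6]]·[k, ln C]ᵀ = [26.4476, 17.3935]ᵀ.
Solving (det = 17.1702): k = 2.10101, ln C = 0.43049.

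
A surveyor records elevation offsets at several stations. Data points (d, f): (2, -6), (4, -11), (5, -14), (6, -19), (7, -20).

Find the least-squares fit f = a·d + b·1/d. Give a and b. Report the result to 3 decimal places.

Sums needed: Σd·d = 130, Σd·1/d = 5, Σ1/d·1/d = 70681/176400.
Right-hand side: Σd·f = -380, Σ1/d·f = -6121/420.
Normal equations: [[130, 5]; [5, 70681/176400]]·[a, b]ᵀ = [-380, -6121/420]ᵀ.
Eliminating b: (70681/176400)·(row 1) − 5·(row 2) gives (477853/17640)·a = (70681/176400)·(-380) − 5·(-6121/420) = -350117/4410, so a = -1400468/477853.
Then b = ((-6121/420) − 5·(-1400468/477853))/(70681/176400) = 95340/477853.

a = -2.931, b = 0.200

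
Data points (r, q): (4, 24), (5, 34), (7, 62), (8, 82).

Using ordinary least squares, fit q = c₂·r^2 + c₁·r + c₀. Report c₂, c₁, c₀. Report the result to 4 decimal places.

c₂ = 1.6667, c₁ = -5.6000, c₀ = 19.9333

Entries of AᵀA: Σr^2·r^2 = 7378, Σr^2·r = 1044, Σr^2 = 154, Σr·r = 154, Σr = 24, Σ1 = 4.
Right-hand side: Σr^2·q = 9520, Σr·q = 1356, Σq = 202.
Normal equations: [[7378, 1044, 154]; [1044, 154, 24]; [154, 24, 4]]·[c₂, c₁, c₀]ᵀ = [9520, 1356, 202]ᵀ.
Row-reducing yields c₂ = 5/3, c₁ = -28/5, c₀ = 299/15.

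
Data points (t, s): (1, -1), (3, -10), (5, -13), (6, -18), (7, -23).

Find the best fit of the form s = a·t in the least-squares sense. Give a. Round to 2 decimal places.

Compute the Gram sums: Σt·t = 120.
And Σt·s = -365.
Normal equations: [[120]]·[a]ᵀ = [-365]ᵀ.
Hence a = -365 / 120 ≈ -3.04167.

a = -3.04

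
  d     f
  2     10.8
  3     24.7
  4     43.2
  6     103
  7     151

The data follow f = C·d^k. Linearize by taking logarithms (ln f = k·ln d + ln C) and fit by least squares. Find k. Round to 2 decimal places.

Linearized form: ln f = k·ln d + ln C. From the 5 transformed points,
XᵀX = [[10.6062, 6.9157]; [6.9157, 5]], rhs = [28.4605, 19.0042]ᵀ  (here Σln d = 6.9157, Σ(ln d)² = 10.6062, Σln f = 19.0042, Σln d·ln f = 28.4605).
Solving (det = 5.2037): k = 2.08978, ln C = 0.91037.

k = 2.09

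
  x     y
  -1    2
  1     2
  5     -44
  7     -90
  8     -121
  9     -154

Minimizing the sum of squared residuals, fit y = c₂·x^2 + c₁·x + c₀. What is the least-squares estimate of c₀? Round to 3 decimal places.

c₀ = 4.078

Entries of AᵀA: Σx^2·x^2 = 13685, Σx^2·x = 1709, Σx^2 = 221, Σx·x = 221, Σx = 29, Σ1 = 6.
Moment sums: Σx^2·y = -25724, Σx·y = -3204, Σy = -405.
So AᵀA·[c₂, c₁, c₀]ᵀ = Aᵀy: [[13685, 1709, 221]; [1709, 221, 29]; [221, 29, 6]]·[c₂, c₁, c₀]ᵀ = [-25724, -3204, -405]ᵀ.
Row-reducing yields c₂ = -11209/5631, c₁ = 10148/28155, c₀ = 38271/9385.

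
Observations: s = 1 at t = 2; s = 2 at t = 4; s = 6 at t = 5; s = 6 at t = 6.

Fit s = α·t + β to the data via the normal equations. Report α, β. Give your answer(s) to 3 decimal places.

From the data, Σt·t = 81, Σt = 17, Σ1 = 4.
For Aᵀs: Σt·s = 76, Σs = 15.
Eliminating β: 4·(row 1) − 17·(row 2) gives 35·α = 4·76 − 17·15 = 49, so α = 7/5.
Then β = (15 − 17·(7/5))/4 = -11/5.

α = 1.400, β = -2.200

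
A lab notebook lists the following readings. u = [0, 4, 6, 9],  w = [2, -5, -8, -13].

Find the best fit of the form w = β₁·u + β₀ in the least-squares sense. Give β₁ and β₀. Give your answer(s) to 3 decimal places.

The normal system AᵀA·[β₁, β₀]ᵀ = Aᵀw is [[133, 19]; [19, 4]]·[β₁, β₀]ᵀ = [-185, -24]ᵀ.
Eliminating β₀: 4·(row 1) − 19·(row 2) gives 171·β₁ = 4·(-185) − 19·(-24) = -284, so β₁ = -284/171.
Then β₀ = ((-24) − 19·(-284/171))/4 = 17/9.

β₁ = -1.661, β₀ = 1.889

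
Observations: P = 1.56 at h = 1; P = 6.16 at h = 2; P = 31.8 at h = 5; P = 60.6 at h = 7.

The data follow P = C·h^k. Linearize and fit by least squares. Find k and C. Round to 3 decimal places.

k = 1.867, C = 1.606

Taking logs, ln P = k·ln h + ln C, so regress ln P on ln h.
Σln h = 4.2485, Σ(ln h)² = 6.8573, Σln P = 9.8265, Σln h·ln P = 14.8146.
Equations: 6.8573·k + 4.2485·ln C = 14.8146;  4.2485·k + 4·ln C = 9.8265.
Δ = 6.8573·4 − (4.2485)² = 9.3795; k = (14.8146·4 − 4.2485·9.8265)/9.3795 = 1.86687, ln C = (6.8573·9.8265 − 4.2485·14.8146)/9.3795 = 0.47378, so C = exp(0.47378) = 1.60606.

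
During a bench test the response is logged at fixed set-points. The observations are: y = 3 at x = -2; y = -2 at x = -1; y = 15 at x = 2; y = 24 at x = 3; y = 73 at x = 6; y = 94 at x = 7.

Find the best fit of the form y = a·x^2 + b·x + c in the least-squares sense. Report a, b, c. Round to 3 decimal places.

The normal system MᵀM·[a, b, c]ᵀ = Mᵀy is [[3811, 585, 103]; [585, 103, 15]; [103, 15, 6]]·[a, b, c]ᵀ = [7520, 1194, 207]ᵀ.
Solving the 3×3 system (Gaussian elimination) gives a = 219/152, b = 62211/19912, c = 19471/9956.

a = 1.441, b = 3.124, c = 1.956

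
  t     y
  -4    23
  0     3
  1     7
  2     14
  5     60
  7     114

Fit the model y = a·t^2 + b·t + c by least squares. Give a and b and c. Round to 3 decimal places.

With design matrix A, AᵀA = [[3299, 413, 95]; [413, 95, 11]; [95, 11, 6]] and Aᵀy = [7517, 1041, 221]ᵀ.
Solving the 3×3 system (Gaussian elimination) gives a = 446429/231816, b = 544867/231816, c = 78529/38636.

a = 1.926, b = 2.350, c = 2.033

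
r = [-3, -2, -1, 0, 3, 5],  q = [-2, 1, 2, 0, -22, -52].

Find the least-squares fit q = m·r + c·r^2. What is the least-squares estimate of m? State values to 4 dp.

Entries of MᵀM: Σr·r = 48, Σr·r^2 = 116, Σr^2·r^2 = 804.
And Σr·q = -324, Σr^2·q = -1510.
MᵀM·[m, c]ᵀ = Mᵀq becomes [[48, 116]; [116, 804]]·[m, c]ᵀ = [-324, -1510]ᵀ.
det = 48·804 − 116² = 25136.
m = ((-324)·804 − 116·(-1510))/25136 = -10667/3142; c = (48·(-1510) − 116·(-324))/25136 = -2181/1571.

m = -3.3950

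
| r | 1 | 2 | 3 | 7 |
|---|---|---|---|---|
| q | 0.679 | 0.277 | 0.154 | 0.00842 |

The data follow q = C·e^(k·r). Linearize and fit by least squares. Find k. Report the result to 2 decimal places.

k = -0.72

Linearized form: ln q = k·r + ln C. From the 4 transformed points,
Sums: Σr = 13.0000, Σ(r)² = 63.0000, Σln q = -8.3188, Σr·ln q = -42.0070.
Normal system: [[63.0000, 13.0000]; [13.0000, 4]]·[k, ln C]ᵀ = [-42.0070, -8.3188]ᵀ.
Δ = 63.0000·4 − (13.0000)² = 83.0000; k = (-42.0070·4 − 13.0000·-8.3188)/83.0000 = -0.72149, ln C = (63.0000·-8.3188 − 13.0000·-42.0070)/83.0000 = 0.26513.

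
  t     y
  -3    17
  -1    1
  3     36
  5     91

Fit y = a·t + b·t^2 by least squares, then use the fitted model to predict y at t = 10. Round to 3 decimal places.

ŷ = 331.144

AᵀA·[a, b]ᵀ = Aᵀy reads: 44·a + 124·b = 511;  124·a + 788·b = 2753.
Determinant 44·788 − 124² = 19296.
a = (511·788 − 124·2753)/19296 = 1277/402; b = (44·2753 − 124·511)/19296 = 2407/804.
At t = 10: ŷ = (1277/402)·(10) + (2407/804)·(100) = 66560/201.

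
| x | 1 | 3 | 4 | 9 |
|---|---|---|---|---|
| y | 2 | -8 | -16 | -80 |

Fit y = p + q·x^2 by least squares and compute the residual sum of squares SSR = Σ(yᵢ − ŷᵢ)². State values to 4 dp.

SSR = 4.3386

Forming MᵀM = [[4, 107]; [107, 6899]] and Mᵀy = [-102, -6806]ᵀ gives MᵀM·[p, q]ᵀ = Mᵀy.
det = 4·6899 − 107² = 16147.
p = ((-102)·6899 − 107·(-6806))/16147 = 24544/16147; q = (4·(-6806) − 107·(-102))/16147 = -16310/16147.
Residuals: 24060/16147, -6930/16147, -21936/16147, 4806/16147; SSR = 70056/16147.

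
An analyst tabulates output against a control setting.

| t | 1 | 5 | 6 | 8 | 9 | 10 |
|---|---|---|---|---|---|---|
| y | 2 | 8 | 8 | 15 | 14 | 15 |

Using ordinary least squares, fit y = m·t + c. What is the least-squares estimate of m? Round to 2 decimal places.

The normal system MᵀM·[m, c]ᵀ = Mᵀy is [[307, 39]; [39, 6]]·[m, c]ᵀ = [486, 62]ᵀ.
Eliminating c: 6·(row 1) − 39·(row 2) gives 321·m = 6·486 − 39·62 = 498, so m = 166/107.
Then c = (62 − 39·(166/107))/6 = 80/321.

m = 1.55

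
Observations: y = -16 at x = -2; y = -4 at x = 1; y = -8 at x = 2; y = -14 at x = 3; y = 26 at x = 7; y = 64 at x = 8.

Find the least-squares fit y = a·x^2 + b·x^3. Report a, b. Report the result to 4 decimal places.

Sums needed: Σx^2·x^2 = 6611, Σx^2·x^3 = 49819, Σx^3·x^3 = 380651.
And Σx^2·y = 5144, Σx^3·y = 41368.
Normal equations: [[6611, 49819]; [49819, 380651]]·[a, b]ᵀ = [5144, 41368]ᵀ.
Eliminating b: 380651·(row 1) − 49819·(row 2) gives 34551000·a = 380651·5144 − 49819·41368 = -102843648, so a = -1428384/479875.
Then b = (41368 − 49819·(-1428384/479875))/380651 = 21736/43625.

a = -2.9766, b = 0.4982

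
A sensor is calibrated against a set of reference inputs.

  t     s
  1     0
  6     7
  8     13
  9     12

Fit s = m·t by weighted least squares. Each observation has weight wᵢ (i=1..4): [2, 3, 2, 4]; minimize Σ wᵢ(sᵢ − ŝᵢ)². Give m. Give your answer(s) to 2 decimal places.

Normal-equation sums: Σwᵢ·t·t = 562.
Moment sums: Σwᵢ·t·s = 766.
Normal equations: [[562]]·[m]ᵀ = [766]ᵀ.
Hence m = 766 / 562 ≈ 1.36299.

m = 1.36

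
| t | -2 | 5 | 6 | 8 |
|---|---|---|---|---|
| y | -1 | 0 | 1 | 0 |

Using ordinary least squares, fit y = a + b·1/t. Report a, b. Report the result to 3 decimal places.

With design matrix X, XᵀX = [[4, -1/120]; [-1/120, 4801/14400]] and Xᵀy = [0, 2/3]ᵀ.
Eliminating b: (4801/14400)·(row 1) − (-1/120)·(row 2) gives (6401/4800)·a = (4801/14400)·0 − (-1/120)·(2/3) = 1/180, so a = 80/19203.
Then b = ((2/3) − (-1/120)·(80/19203))/(4801/14400) = 12800/6401.

a = 0.004, b = 2.000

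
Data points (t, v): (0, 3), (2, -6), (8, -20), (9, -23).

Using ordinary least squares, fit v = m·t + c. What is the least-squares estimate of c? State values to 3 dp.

c = 1.477

Entries of XᵀX: Σt·t = 149, Σt = 19, Σ1 = 4.
Right-hand side: Σt·v = -379, Σv = -46.
XᵀX·[m, c]ᵀ = Xᵀv becomes [[149, 19]; [19, 4]]·[m, c]ᵀ = [-379, -46]ᵀ.
det = 149·4 − 19² = 235.
m = ((-379)·4 − 19·(-46))/235 = -642/235; c = (149·(-46) − 19·(-379))/235 = 347/235.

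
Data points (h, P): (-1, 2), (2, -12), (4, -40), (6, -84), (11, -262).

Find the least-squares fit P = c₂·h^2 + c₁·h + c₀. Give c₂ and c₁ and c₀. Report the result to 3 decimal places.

c₂ = -1.940, c₁ = -2.583, c₀ = 1.244

Sums needed: Σh^2·h^2 = 16210, Σh^2·h = 1618, Σh^2 = 178, Σh·h = 178, Σh = 22, Σ1 = 5.
For AᵀP: Σh^2·P = -35412, Σh·P = -3572, ΣP = -396.
Solving the 3×3 system (Gaussian elimination) gives c₂ = -31778/16377, c₁ = -42304/16377, c₀ = 6792/5459.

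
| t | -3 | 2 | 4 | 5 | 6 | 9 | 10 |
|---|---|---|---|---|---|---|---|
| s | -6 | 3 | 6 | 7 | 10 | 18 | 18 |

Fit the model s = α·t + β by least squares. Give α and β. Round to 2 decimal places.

α = 1.91, β = -1.03

Compute the Gram sums: Σt·t = 271, Σt = 33, Σ1 = 7.
For Mᵀs: Σt·s = 485, Σs = 56.
MᵀM·[α, β]ᵀ = Mᵀs becomes [[271, 33]; [33, 7]]·[α, β]ᵀ = [485, 56]ᵀ.
Δ = 271·7 − 33² = 808.
α = (485·7 − 33·56)/808 = 1547/808; β = (271·56 − 33·485)/808 = -829/808.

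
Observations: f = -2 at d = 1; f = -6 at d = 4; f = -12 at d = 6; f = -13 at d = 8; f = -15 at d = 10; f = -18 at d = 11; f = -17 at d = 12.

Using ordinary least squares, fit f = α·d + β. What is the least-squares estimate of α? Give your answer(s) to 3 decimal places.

α = -1.436

Sums needed: Σd·d = 482, Σd = 52, Σ1 = 7.
Right-hand side: Σd·f = -754, Σf = -83.
So MᵀM·[α, β]ᵀ = Mᵀf: [[482, 52]; [52, 7]]·[α, β]ᵀ = [-754, -83]ᵀ.
Eliminating β: 7·(row 1) − 52·(row 2) gives 670·α = 7·(-754) − 52·(-83) = -962, so α = -481/335.
Then β = ((-83) − 52·(-481/335))/7 = -399/335.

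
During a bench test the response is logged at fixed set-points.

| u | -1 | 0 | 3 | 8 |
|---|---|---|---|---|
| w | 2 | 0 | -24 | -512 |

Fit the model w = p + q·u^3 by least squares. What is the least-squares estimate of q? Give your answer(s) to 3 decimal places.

The normal equations are: 4·p + 538·q = -534;  538·p + 262874·q = -262794.
Δ = 4·262874 − 538² = 762052.
p = ((-534)·262874 − 538·(-262794))/762052 = 252114/190513; q = (4·(-262794) − 538·(-534))/762052 = -190971/190513.

q = -1.002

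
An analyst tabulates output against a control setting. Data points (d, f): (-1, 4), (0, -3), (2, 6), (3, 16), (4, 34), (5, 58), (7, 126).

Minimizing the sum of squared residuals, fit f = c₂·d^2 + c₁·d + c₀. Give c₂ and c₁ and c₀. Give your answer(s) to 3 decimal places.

c₂ = 3.025, c₁ = -2.943, c₀ = -2.108

Sums needed: Σd^2·d^2 = 3380, Σd^2·d = 566, Σd^2 = 104, Σd·d = 104, Σd = 20, Σ1 = 7.
Moment sums: Σd^2·f = 8340, Σd·f = 1364, Σf = 241.
Normal equations: [[3380, 566, 104]; [566, 104, 20]; [104, 20, 7]]·[c₂, c₁, c₀]ᵀ = [8340, 1364, 241]ᵀ.
Inverting the 3×3 Gram matrix, [c₂, c₁, c₀]ᵀ = [72484/23961, -70510/23961, -2405/1141]ᵀ.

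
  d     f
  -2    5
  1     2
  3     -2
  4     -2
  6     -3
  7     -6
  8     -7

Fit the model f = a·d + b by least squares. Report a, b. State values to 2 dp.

a = -1.17, b = 2.67

Entries of XᵀX: Σd·d = 179, Σd = 27, Σ1 = 7.
And Σd·f = -138, Σf = -13.
So XᵀX·[a, b]ᵀ = Xᵀf: [[179, 27]; [27, 7]]·[a, b]ᵀ = [-138, -13]ᵀ.
det = 179·7 − 27² = 524.
a = ((-138)·7 − 27·(-13))/524 = -615/524; b = (179·(-13) − 27·(-138))/524 = 1399/524.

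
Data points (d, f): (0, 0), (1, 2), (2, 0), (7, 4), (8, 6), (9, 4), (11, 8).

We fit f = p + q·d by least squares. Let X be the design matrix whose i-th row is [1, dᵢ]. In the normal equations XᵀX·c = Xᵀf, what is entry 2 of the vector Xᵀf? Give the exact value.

202

Entry 2 ↔ basis d, so (Xᵀf)_{2} = Σᵢ (d)·fᵢ = (0)·(0) + (1)·(2) + (2)·(0) + (7)·(4) + (8)·(6) + (9)·(4) + (11)·(8) = 202.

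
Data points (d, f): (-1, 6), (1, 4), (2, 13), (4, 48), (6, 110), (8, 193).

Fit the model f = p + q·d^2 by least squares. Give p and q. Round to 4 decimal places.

With design matrix X, XᵀX = [[6, 122]; [122, 5666]] and Xᵀf = [374, 17142]ᵀ.
Eliminating q: 5666·(row 1) − 122·(row 2) gives 19112·p = 5666·374 − 122·17142 = 27760, so p = 3470/2389.
Then q = (17142 − 122·(3470/2389))/5666 = 7153/2389.

p = 1.4525, q = 2.9941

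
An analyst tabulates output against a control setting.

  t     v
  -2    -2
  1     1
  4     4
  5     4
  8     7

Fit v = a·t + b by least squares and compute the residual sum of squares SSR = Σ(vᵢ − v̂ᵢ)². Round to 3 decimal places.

Entries of AᵀA: Σt·t = 110, Σt = 16, Σ1 = 5.
And Σt·v = 97, Σv = 14.
Eliminating b: 5·(row 1) − 16·(row 2) gives 294·a = 5·97 − 16·14 = 261, so a = 87/98.
Then b = (14 − 16·(87/98))/5 = -2/49.
Residuals: -9/49, 15/98, 24/49, -39/98, -3/49; SSR = 45/98.

SSR = 0.459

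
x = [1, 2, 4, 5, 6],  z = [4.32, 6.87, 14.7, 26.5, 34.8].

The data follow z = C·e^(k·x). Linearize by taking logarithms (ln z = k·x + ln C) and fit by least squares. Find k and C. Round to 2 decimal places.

k = 0.42, C = 2.87

Linearized form: ln z = k·x + ln C. From the 5 transformed points,
XᵀX = [[82.0000, 18.0000]; [18.0000, 5]], rhs = [53.7524, 12.9050]ᵀ  (here Σx = 18.0000, Σ(x)² = 82.0000, Σln z = 12.9050, Σx·ln z = 53.7524).
Δ = 82.0000·5 − (18.0000)² = 86.0000; k = (53.7524·5 − 18.0000·12.9050)/86.0000 = 0.42409, ln C = (82.0000·12.9050 − 18.0000·53.7524)/86.0000 = 1.05429, so C = exp(1.05429) = 2.86994.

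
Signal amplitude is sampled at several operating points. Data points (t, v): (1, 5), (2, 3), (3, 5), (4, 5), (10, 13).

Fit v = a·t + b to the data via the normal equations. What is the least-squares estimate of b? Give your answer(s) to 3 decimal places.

Setting ∂/∂a … = 0 gives: 130·a + 20·b = 176;  20·a + 5·b = 31.
det = 130·5 − 20² = 250.
a = (176·5 − 20·31)/250 = 26/25; b = (130·31 − 20·176)/250 = 51/25.

b = 2.040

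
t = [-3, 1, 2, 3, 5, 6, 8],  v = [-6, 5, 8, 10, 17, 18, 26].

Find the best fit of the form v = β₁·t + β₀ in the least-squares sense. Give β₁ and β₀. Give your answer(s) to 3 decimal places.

β₁ = 2.851, β₀ = 2.181

The normal system XᵀX·[β₁, β₀]ᵀ = Xᵀv is [[148, 22]; [22, 7]]·[β₁, β₀]ᵀ = [470, 78]ᵀ.
Eliminating β₀: 7·(row 1) − 22·(row 2) gives 552·β₁ = 7·470 − 22·78 = 1574, so β₁ = 787/276.
Then β₀ = (78 − 22·(787/276))/7 = 301/138.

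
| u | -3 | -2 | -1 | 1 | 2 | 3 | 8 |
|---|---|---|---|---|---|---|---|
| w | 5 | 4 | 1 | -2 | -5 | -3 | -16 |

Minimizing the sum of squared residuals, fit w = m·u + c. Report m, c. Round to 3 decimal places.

With design matrix X, XᵀX = [[92, 8]; [8, 7]] and Xᵀw = [-173, -16]ᵀ.
Δ = 92·7 − 8² = 580.
m = ((-173)·7 − 8·(-16))/580 = -1083/580; c = (92·(-16) − 8·(-173))/580 = -22/145.

m = -1.867, c = -0.152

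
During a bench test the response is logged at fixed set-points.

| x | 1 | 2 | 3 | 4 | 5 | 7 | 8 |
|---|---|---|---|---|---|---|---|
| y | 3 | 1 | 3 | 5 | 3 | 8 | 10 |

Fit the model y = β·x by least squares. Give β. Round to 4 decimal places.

Entries of MᵀM: Σx·x = 168.
Right-hand side: Σx·y = 185.
MᵀM·[β]ᵀ = Mᵀy becomes [[168]]·[β]ᵀ = [185]ᵀ.
β = 185/168 = 1.10119.

β = 1.1012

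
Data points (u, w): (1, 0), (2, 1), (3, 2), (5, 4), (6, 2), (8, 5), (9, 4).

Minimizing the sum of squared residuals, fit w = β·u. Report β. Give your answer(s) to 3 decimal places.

β = 0.527

The normal system AᵀA·[β]ᵀ = Aᵀw is [[220]]·[β]ᵀ = [116]ᵀ.
β = 116/220 = 0.527273.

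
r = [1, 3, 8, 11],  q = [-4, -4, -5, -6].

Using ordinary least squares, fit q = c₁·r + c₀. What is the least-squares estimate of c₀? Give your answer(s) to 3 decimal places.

c₀ = -3.582

The normal system AᵀA·[c₁, c₀]ᵀ = Aᵀq is [[195, 23]; [23, 4]]·[c₁, c₀]ᵀ = [-122, -19]ᵀ.
det = 195·4 − 23² = 251.
c₁ = ((-122)·4 − 23·(-19))/251 = -51/251; c₀ = (195·(-19) − 23·(-122))/251 = -899/251.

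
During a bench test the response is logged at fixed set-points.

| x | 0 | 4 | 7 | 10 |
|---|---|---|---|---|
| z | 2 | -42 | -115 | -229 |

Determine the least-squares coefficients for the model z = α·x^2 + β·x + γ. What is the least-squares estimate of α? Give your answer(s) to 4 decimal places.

With design matrix M, MᵀM = [[12657, 1407, 165]; [1407, 165, 21]; [165, 21, 4]] and Mᵀz = [-29207, -3263, -384]ᵀ.
Inverting the 3×3 Gram matrix, [α, β, γ]ᵀ = [-68/33, -80/33, 19/11]ᵀ.

α = -2.0606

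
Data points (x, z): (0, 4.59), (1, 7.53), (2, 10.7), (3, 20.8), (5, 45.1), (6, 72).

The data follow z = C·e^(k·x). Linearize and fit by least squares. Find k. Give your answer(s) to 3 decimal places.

Taking logs, ln z = k·x + ln C, so regress ln z on x.
AᵀA = [[75.0000, 17.0000]; [17.0000, 6]], rhs = [60.5686, 17.0335]ᵀ  (here Σx = 17.0000, Σ(x)² = 75.0000, Σln z = 17.0335, Σx·ln z = 60.5686).
Solving (det = 161.0000): k = 0.45865, ln C = 1.53942.

k = 0.459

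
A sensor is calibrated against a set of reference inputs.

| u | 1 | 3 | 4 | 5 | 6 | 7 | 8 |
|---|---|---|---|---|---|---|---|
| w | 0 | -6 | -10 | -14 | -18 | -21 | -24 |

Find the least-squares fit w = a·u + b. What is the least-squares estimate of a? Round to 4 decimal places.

Sums needed: Σu·u = 200, Σu = 34, Σ1 = 7.
And Σu·w = -575, Σw = -93.
Normal equations: [[200, 34]; [34, 7]]·[a, b]ᵀ = [-575, -93]ᵀ.
Δ = 200·7 − 34² = 244.
a = ((-575)·7 − 34·(-93))/244 = -863/244; b = (200·(-93) − 34·(-575))/244 = 475/122.

a = -3.5369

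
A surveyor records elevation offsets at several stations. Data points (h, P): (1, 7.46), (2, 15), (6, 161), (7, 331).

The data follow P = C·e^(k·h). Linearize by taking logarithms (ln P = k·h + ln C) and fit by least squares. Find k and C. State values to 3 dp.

With ln Pᵢ as the transformed response and hᵢ as the regressor:
AᵀA = [[90.0000, 16.0000]; [16.0000, 4]], rhs = [78.5289, 15.6011]ᵀ  (here Σh = 16.0000, Σ(h)² = 90.0000, Σln P = 15.6011, Σh·ln P = 78.5289).
Δ = 90.0000·4 − (16.0000)² = 104.0000; k = (78.5289·4 − 16.0000·15.6011)/104.0000 = 0.62017, ln C = (90.0000·15.6011 − 16.0000·78.5289)/104.0000 = 1.41961, so C = exp(1.41961) = 4.13549.

k = 0.620, C = 4.135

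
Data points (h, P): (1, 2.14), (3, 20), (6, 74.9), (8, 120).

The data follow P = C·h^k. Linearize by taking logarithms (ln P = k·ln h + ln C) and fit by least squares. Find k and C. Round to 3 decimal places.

With ln Pᵢ as the transformed response and ln hᵢ as the regressor:
XᵀX = [[8.7414, 4.9698]; [4.9698, 4]], rhs = [20.9800, 12.8602]ᵀ  (here Σln h = 4.9698, Σ(ln h)² = 8.7414, Σln P = 12.8602, Σln h·ln P = 20.9800).
Slope k = (n·Σln h·ln P − Σln h·Σln P)/(n·Σ(ln h)² − (Σln h)²) = (4·20.9800 − 4.9698·12.8602)/10.2667 = 1.94875; ln C = (Σln P − k·Σln h)/n = 0.79382, so C = exp(0.79382) = 2.21182.

k = 1.949, C = 2.212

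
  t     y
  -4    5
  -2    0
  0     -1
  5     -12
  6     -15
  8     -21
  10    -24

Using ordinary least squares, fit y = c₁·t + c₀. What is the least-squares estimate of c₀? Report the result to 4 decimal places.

Compute the Gram sums: Σt·t = 245, Σt = 23, Σ1 = 7.
For Xᵀy: Σt·y = -578, Σy = -68.
det = 245·7 − 23² = 1186.
c₁ = ((-578)·7 − 23·(-68))/1186 = -1241/593; c₀ = (245·(-68) − 23·(-578))/1186 = -1683/593.

c₀ = -2.8381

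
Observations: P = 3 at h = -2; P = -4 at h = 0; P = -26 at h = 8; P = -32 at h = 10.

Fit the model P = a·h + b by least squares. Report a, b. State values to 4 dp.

Setting ∂/∂a … = 0 gives: 168·a + 16·b = -534;  16·a + 4·b = -59.
Determinant 168·4 − 16² = 416.
a = ((-534)·4 − 16·(-59))/416 = -149/52; b = (168·(-59) − 16·(-534))/416 = -171/52.

a = -2.8654, b = -3.2885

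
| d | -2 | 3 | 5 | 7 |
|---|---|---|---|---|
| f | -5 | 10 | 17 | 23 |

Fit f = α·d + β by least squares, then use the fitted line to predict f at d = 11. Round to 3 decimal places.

With design matrix X, XᵀX = [[87, 13]; [13, 4]] and Xᵀf = [286, 45]ᵀ.
det = 87·4 − 13² = 179.
α = (286·4 − 13·45)/179 = 559/179; β = (87·45 − 13·286)/179 = 197/179.
At d = 11: f̂ = (559/179)·(11) + (197/179)·(1) = 6346/179.

f̂ = 35.453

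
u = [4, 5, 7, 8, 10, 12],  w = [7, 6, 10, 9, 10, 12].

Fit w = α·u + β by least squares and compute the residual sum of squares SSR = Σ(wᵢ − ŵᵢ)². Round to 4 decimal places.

SSR = 4.1471

With design matrix M, MᵀM = [[398, 46]; [46, 6]] and Mᵀw = [444, 54]ᵀ.
Δ = 398·6 − 46² = 272.
α = (444·6 − 46·54)/272 = 45/68; β = (398·54 − 46·444)/272 = 267/68.
Residuals: 29/68, -21/17, 49/34, -15/68, -37/68, 9/68; SSR = 141/34.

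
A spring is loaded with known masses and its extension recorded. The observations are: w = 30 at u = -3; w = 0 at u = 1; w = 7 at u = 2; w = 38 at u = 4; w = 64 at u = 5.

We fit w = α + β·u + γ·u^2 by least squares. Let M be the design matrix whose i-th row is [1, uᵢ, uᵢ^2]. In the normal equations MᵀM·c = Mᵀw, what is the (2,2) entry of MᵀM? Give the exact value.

55

Row 2 ↔ basis u, column 2 ↔ basis u, so (MᵀM)_{2,2} = Σᵢ (u)·(u) = (-3)·(-3) + (1)·(1) + (2)·(2) + (4)·(4) + (5)·(5) = 55.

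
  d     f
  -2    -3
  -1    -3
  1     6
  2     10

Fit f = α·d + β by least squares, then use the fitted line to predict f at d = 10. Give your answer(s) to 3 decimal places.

f̂ = 37.500

The normal equations are: 10·α + 0·β = 35;  0·α + 4·β = 10.
(Σd·d = 10, Σd = 0, Σ1 = 4, Σd·f = 35, Σf = 10.)
Determinant 10·4 − 0² = 40.
α = (35·4 − 0·10)/40 = 7/2; β = (10·10 − 0·35)/40 = 5/2.
At d = 10: f̂ = (7/2)·(10) + (5/2)·(1) = 75/2.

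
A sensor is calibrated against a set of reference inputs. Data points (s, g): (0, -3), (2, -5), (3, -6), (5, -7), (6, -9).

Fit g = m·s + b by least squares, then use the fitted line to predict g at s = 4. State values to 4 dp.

ĝ = -6.7368

Compute the Gram sums: Σs·s = 74, Σs = 16, Σ1 = 5.
And Σs·g = -117, Σg = -30.
Eliminating b: 5·(row 1) − 16·(row 2) gives 114·m = 5·(-117) − 16·(-30) = -105, so m = -35/38.
Then b = ((-30) − 16·(-35/38))/5 = -58/19.
At s = 4: ĝ = (-35/38)·(4) + (-58/19)·(1) = -128/19.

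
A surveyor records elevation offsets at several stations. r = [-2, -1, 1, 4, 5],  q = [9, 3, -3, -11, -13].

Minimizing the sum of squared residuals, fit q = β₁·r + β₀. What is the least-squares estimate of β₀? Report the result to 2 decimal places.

Normal-equation sums: Σr·r = 47, Σr = 7, Σ1 = 5.
And Σr·q = -133, Σq = -15.
Eliminating β₀: 5·(row 1) − 7·(row 2) gives 186·β₁ = 5·(-133) − 7·(-15) = -560, so β₁ = -280/93.
Then β₀ = ((-15) − 7·(-280/93))/5 = 113/93.

β₀ = 1.22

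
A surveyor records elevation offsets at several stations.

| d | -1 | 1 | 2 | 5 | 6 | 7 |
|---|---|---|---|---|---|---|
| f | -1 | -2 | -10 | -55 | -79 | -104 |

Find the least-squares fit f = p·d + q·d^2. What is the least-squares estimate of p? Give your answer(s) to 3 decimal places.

Setting ∂/∂p … = 0 gives: 116·p + 692·q = -1498;  692·p + 4340·q = -9358.
(Σd·d = 116, Σd·d^2 = 692, Σd^2·d^2 = 4340, Σd·f = -1498, Σd^2·f = -9358.)
det = 116·4340 − 692² = 24576.
p = ((-1498)·4340 − 692·(-9358))/24576 = -533/512; q = (116·(-9358) − 692·(-1498))/24576 = -1019/512.

p = -1.041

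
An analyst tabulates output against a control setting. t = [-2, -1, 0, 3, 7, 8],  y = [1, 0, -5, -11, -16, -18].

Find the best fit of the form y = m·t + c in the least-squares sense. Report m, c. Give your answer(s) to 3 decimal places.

Forming AᵀA = [[127, 15]; [15, 6]] and Aᵀy = [-291, -49]ᵀ gives AᵀA·[m, c]ᵀ = Aᵀy.
Determinant 127·6 − 15² = 537.
m = ((-291)·6 − 15·(-49))/537 = -337/179; c = (127·(-49) − 15·(-291))/537 = -1858/537.

m = -1.883, c = -3.460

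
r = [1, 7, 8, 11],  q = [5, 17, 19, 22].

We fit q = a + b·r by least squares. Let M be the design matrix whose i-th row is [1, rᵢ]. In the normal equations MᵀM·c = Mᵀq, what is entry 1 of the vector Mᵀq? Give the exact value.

Entry 1 ↔ basis 1, so (Mᵀq)_{1} = Σᵢ qᵢ = (1)·(5) + (1)·(17) + (1)·(19) + (1)·(22) = 63.

63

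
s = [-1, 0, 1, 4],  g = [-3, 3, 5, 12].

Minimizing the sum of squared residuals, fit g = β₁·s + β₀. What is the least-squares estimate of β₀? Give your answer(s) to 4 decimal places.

β₀ = 1.4643

Normal-equation sums: Σs·s = 18, Σs = 4, Σ1 = 4.
And Σs·g = 56, Σg = 17.
XᵀX·[β₁, β₀]ᵀ = Xᵀg becomes [[18, 4]; [4, 4]]·[β₁, β₀]ᵀ = [56, 17]ᵀ.
Eliminating β₀: 4·(row 1) − 4·(row 2) gives 56·β₁ = 4·56 − 4·17 = 156, so β₁ = 39/14.
Then β₀ = (17 − 4·(39/14))/4 = 41/28.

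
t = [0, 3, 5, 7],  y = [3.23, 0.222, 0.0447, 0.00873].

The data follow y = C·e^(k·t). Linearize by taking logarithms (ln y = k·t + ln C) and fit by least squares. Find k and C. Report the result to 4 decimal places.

k = -0.8434, C = 3.0569

Let Y = ln y. Fitting Y = k·t + ln C by least squares:
Σt = 15.0000, Σ(t)² = 83.0000, Σln y = -8.1814, Σt·ln y = -53.2411.
Equations: 83.0000·k + 15.0000·ln C = -53.2411;  15.0000·k + 4·ln C = -8.1814.
Slope k = (n·Σt·ln y − Σt·Σln y)/(n·Σ(t)² − (Σt)²) = (4·-53.2411 − 15.0000·-8.1814)/107.0000 = -0.84340; ln C = (Σln y − k·Σt)/n = 1.11741, so C = exp(1.11741) = 3.05692.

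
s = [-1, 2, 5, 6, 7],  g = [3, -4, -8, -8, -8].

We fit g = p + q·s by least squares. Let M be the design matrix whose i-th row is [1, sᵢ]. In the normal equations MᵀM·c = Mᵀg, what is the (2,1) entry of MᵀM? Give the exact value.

Row 2 ↔ basis s, column 1 ↔ basis 1, so (MᵀM)_{2,1} = Σᵢ s = (-1)·(1) + (2)·(1) + (5)·(1) + (6)·(1) + (7)·(1) = 19.

19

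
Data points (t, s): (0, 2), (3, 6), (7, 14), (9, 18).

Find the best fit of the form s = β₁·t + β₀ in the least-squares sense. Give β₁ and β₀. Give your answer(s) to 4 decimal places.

With design matrix X, XᵀX = [[139, 19]; [19, 4]] and Xᵀs = [278, 40]ᵀ.
Eliminating β₀: 4·(row 1) − 19·(row 2) gives 195·β₁ = 4·278 − 19·40 = 352, so β₁ = 352/195.
Then β₀ = (40 − 19·(352/195))/4 = 278/195.

β₁ = 1.8051, β₀ = 1.4256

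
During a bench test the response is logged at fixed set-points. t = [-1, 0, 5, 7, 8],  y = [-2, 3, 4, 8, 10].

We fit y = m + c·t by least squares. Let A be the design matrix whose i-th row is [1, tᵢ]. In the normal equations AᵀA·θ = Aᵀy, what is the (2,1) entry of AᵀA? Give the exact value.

19

Row 2 ↔ basis t, column 1 ↔ basis 1, so (AᵀA)_{2,1} = Σᵢ t = (-1)·(1) + (0)·(1) + (5)·(1) + (7)·(1) + (8)·(1) = 19.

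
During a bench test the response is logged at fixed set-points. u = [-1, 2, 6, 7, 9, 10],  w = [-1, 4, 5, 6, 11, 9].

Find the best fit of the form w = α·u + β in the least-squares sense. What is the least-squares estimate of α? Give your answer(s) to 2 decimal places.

Setting ∂/∂α … = 0 gives: 271·α + 33·β = 270;  33·α + 6·β = 34.
Δ = 271·6 − 33² = 537.
α = (270·6 − 33·34)/537 = 166/179; β = (271·34 − 33·270)/537 = 304/537.

α = 0.93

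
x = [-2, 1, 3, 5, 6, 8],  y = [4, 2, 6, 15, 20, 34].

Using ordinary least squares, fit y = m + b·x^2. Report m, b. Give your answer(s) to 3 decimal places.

Sums needed: Σ1 = 6, Σx^2 = 139, Σx^2·x^2 = 6115.
Moment sums: Σy = 81, Σx^2·y = 3343.
Determinant 6·6115 − 139² = 17369.
m = (81·6115 − 139·3343)/17369 = 30638/17369; b = (6·3343 − 139·81)/17369 = 8799/17369.

m = 1.764, b = 0.507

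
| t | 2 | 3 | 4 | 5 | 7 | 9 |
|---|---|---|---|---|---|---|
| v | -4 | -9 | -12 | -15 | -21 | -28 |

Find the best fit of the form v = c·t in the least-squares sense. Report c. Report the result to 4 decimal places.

Normal-equation sums: Σt·t = 184.
For Xᵀv: Σt·v = -557.
Hence c = -557 / 184 ≈ -3.02717.

c = -3.0272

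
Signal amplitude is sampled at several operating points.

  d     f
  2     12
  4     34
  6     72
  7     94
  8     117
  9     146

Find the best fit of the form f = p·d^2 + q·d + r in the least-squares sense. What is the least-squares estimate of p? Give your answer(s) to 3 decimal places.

p = 1.441

Normal-equation sums: Σd^2·d^2 = 14626, Σd^2·d = 1872, Σd^2 = 250, Σd·d = 250, Σd = 36, Σ1 = 6.
And Σd^2·f = 27104, Σd·f = 3500, Σf = 475.
Inverting the 3×3 Gram matrix, [p, q, r]ᵀ = [10229/7100, 11909/3550, -7033/7100]ᵀ.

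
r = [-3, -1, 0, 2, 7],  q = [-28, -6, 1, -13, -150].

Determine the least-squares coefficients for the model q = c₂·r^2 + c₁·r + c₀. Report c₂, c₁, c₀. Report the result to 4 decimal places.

c₂ = -3.0555, c₁ = 0.0765, c₀ = -0.7768

The normal equations are: 2499·c₂ + 323·c₁ + 63·c₀ = -7660;  323·c₂ + 63·c₁ + 5·c₀ = -986;  63·c₂ + 5·c₁ + 5·c₀ = -196.
(Σr^2·r^2 = 2499, Σr^2·r = 323, Σr^2 = 63, Σr·r = 63, Σr = 5, Σ1 = 5, Σr^2·q = -7660, Σr·q = -986, Σq = -196.)
Row-reducing yields c₂ = -119554/39127, c₁ = 2995/39127, c₀ = -2763/3557.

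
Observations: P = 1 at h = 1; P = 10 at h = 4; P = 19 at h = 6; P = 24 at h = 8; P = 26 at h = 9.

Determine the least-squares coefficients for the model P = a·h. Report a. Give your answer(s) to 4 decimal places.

a = 2.9343

Normal-equation sums: Σh·h = 198.
Moment sums: Σh·P = 581.
So AᵀA·[a]ᵀ = AᵀP: [[198]]·[a]ᵀ = [581]ᵀ.
a = 581/198 = 2.93434.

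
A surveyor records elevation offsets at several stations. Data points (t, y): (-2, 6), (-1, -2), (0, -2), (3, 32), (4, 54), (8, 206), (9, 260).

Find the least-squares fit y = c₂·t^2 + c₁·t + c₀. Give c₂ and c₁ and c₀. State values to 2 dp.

c₂ = 2.99, c₁ = 2.14, c₀ = -2.10

Entries of AᵀA: Σt^2·t^2 = 11011, Σt^2·t = 1323, Σt^2 = 175, Σt·t = 175, Σt = 21, Σ1 = 7.
Right-hand side: Σt^2·y = 35418, Σt·y = 4290, Σy = 554.
Normal equations: [[11011, 1323, 175]; [1323, 175, 21]; [175, 21, 7]]·[c₂, c₁, c₀]ᵀ = [35418, 4290, 554]ᵀ.
Inverting the 3×3 Gram matrix, [c₂, c₁, c₀]ᵀ = [11374/3801, 388/181, -7972/3801]ᵀ.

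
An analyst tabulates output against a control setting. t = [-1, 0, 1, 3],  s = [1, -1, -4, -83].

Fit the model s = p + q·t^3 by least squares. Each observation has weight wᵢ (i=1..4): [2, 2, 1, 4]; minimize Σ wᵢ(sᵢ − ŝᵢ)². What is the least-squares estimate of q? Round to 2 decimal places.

The normal system MᵀWM·[p, q]ᵀ = MᵀWs is [[9, 107]; [107, 2919]]·[p, q]ᵀ = [-336, -8970]ᵀ.
Determinant 9·2919 − 107² = 14822.
p = ((-336)·2919 − 107·(-8970))/14822 = -10497/7411; q = (9·(-8970) − 107·(-336))/14822 = -22389/7411.

q = -3.02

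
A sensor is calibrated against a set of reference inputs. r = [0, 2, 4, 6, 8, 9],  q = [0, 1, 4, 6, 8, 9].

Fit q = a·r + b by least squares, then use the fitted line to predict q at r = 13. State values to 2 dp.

q̂ = 13.21

Forming MᵀM = [[201, 29]; [29, 6]] and Mᵀq = [199, 28]ᵀ gives MᵀM·[a, b]ᵀ = Mᵀq.
Determinant 201·6 − 29² = 365.
a = (199·6 − 29·28)/365 = 382/365; b = (201·28 − 29·199)/365 = -143/365.
At r = 13: q̂ = (382/365)·(13) + (-143/365)·(1) = 4823/365.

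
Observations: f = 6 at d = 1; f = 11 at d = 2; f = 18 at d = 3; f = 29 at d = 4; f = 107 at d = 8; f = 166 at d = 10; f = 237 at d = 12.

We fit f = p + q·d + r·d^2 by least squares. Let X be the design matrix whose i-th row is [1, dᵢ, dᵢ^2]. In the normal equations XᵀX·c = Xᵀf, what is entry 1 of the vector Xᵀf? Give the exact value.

Entry 1 ↔ basis 1, so (Xᵀf)_{1} = Σᵢ fᵢ = (1)·(6) + (1)·(11) + (1)·(18) + (1)·(29) + (1)·(107) + (1)·(166) + (1)·(237) = 574.

574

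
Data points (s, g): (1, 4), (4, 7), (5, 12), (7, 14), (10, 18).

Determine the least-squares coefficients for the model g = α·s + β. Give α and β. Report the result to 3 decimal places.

Forming AᵀA = [[191, 27]; [27, 5]] and Aᵀg = [370, 55]ᵀ gives AᵀA·[α, β]ᵀ = Aᵀg.
det = 191·5 − 27² = 226.
α = (370·5 − 27·55)/226 = 365/226; β = (191·55 − 27·370)/226 = 515/226.

α = 1.615, β = 2.279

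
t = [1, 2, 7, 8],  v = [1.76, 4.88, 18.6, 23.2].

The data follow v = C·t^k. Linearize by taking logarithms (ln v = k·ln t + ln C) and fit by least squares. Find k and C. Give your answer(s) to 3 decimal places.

Taking logs, ln v = k·ln t + ln C, so regress ln v on ln t.
Σln t = 4.7185, Σ(ln t)² = 8.5911, Σln v = 8.2178, Σln t·ln v = 13.3250.
Normal system: [[8.5911, 4.7185]; [4.7185, 4]]·[k, ln C]ᵀ = [13.3250, 8.2178]ᵀ.
Δ = 8.5911·4 − (4.7185)² = 12.1002; k = (13.3250·4 − 4.7185·8.2178)/12.1002 = 1.20036, ln C = (8.5911·8.2178 − 4.7185·13.3250)/12.1002 = 0.63847, so C = exp(0.63847) = 1.89357.

k = 1.200, C = 1.894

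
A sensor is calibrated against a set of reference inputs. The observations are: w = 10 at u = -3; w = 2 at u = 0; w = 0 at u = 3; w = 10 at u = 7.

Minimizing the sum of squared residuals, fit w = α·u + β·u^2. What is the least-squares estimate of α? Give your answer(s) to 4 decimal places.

Compute the Gram sums: Σu·u = 67, Σu·u^2 = 343, Σu^2·u^2 = 2563.
Moment sums: Σu·w = 40, Σu^2·w = 580.
Normal equations: [[67, 343]; [343, 2563]]·[α, β]ᵀ = [40, 580]ᵀ.
Determinant 67·2563 − 343² = 54072.
α = (40·2563 − 343·580)/54072 = -8035/4506; β = (67·580 − 343·40)/54072 = 2095/4506.

α = -1.7832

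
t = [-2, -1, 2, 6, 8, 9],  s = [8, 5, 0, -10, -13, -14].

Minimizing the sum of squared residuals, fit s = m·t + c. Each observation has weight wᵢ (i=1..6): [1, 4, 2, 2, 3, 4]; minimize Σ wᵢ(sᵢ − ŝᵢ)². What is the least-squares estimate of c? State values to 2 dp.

c = 3.25

From the data, Σwᵢ·t·t = 604, Σwᵢ·t = 70, Σwᵢ·1 = 16.
And Σwᵢ·t·s = -972, Σwᵢ·s = -87.
Eliminating c: 16·(row 1) − 70·(row 2) gives 4764·m = 16·(-972) − 70·(-87) = -9462, so m = -1577/794.
Then c = ((-87) − 70·(-1577/794))/16 = 1291/397.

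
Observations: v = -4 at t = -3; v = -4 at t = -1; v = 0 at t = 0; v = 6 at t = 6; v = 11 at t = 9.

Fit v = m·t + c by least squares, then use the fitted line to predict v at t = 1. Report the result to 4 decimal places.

v̂ = 0.2685

Setting ∂/∂m … = 0 gives: 127·m + 11·c = 151;  11·m + 5·c = 9.
Eliminating c: 5·(row 1) − 11·(row 2) gives 514·m = 5·151 − 11·9 = 656, so m = 328/257.
Then c = (9 − 11·(328/257))/5 = -259/257.
At t = 1: v̂ = (328/257)·(1) + (-259/257)·(1) = 69/257.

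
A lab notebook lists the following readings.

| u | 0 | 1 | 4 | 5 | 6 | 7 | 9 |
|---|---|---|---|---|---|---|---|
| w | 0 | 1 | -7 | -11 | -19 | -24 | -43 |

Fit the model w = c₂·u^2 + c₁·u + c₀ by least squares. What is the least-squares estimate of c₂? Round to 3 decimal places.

c₂ = -0.603

From the data, Σu^2·u^2 = 11140, Σu^2·u = 1478, Σu^2 = 208, Σu·u = 208, Σu = 32, Σ1 = 7.
And Σu^2·w = -5729, Σu·w = -751, Σw = -103.
AᵀA·[c₂, c₁, c₀]ᵀ = Aᵀw becomes [[11140, 1478, 208]; [1478, 208, 32]; [208, 32, 7]]·[c₂, c₁, c₀]ᵀ = [-5729, -751, -103]ᵀ.
Inverting the 3×3 Gram matrix, [c₂, c₁, c₀]ᵀ = [-6613/10962, 20177/32886, 955/2349]ᵀ.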